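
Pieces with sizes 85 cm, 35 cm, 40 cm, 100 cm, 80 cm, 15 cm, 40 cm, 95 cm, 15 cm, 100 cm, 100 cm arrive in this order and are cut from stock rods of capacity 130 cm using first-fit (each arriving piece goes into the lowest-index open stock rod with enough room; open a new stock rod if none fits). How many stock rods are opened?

  85 → stock rod 1 (new)  [load 85/130]
  35 → stock rod 1  [load 120/130]
  40 → stock rod 2 (new)  [load 40/130]
  100 → stock rod 3 (new)  [load 100/130]
  80 → stock rod 2  [load 120/130]
  15 → stock rod 3  [load 115/130]
  40 → stock rod 4 (new)  [load 40/130]
  95 → stock rod 5 (new)  [load 95/130]
  15 → stock rod 3  [load 130/130]
  100 → stock rod 6 (new)  [load 100/130]
  100 → stock rod 7 (new)  [load 100/130]
7 stock rods opened.

7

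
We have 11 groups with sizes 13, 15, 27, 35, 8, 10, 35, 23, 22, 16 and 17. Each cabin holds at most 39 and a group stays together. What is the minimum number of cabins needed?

Total = 35 + 35 + 27 + 23 + 22 + 17 + 16 + 15 + 13 + 10 + 8 = 221.
Lower bound: ⌈221/39⌉ = 6 cabins.
A packing using 6 cabins:
  cabin 1: 35 = 35
  cabin 2: 35 = 35
  cabin 3: 27 + 10 = 37
  cabin 4: 23 + 16 = 39
  cabin 5: 22 + 17 = 39
  cabin 6: 15 + 13 + 8 = 36
This matches the lower bound, so 6 is optimal.

6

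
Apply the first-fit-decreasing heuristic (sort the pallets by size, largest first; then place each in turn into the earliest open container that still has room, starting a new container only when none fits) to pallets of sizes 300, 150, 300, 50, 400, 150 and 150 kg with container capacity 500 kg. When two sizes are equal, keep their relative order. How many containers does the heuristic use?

Sorted descending: 400, 300, 300, 150, 150, 150, 50.
  400 → container 1 (new)  [load 400/500]
  300 → container 2 (new)  [load 300/500]
  300 → container 3 (new)  [load 300/500]
  150 → container 2  [load 450/500]
  150 → container 3  [load 450/500]
  150 → container 4 (new)  [load 150/500]
  50 → container 1  [load 450/500]
4 containers opened.

4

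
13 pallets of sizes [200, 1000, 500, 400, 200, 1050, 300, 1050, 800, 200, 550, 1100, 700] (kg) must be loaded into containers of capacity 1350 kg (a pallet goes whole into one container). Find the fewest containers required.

Total = 1100 + 1050 + 1050 + 1000 + 800 + 700 + 550 + 500 + 400 + 300 + 200 + 200 + 200 = 8050 kg.
Lower bound: ⌈8050/1350⌉ = 6 containers.
A packing using 7 containers:
  container 1: 1100 + 200 = 1300
  container 2: 1050 + 300 = 1350
  container 3: 1050 + 200 = 1250
  container 4: 1000 + 200 = 1200
  container 5: 800 + 550 = 1350
  container 6: 700 + 500 = 1200
  container 7: 400 = 400
No arrangement into 6 containers stays within capacity, so 7 is optimal.

7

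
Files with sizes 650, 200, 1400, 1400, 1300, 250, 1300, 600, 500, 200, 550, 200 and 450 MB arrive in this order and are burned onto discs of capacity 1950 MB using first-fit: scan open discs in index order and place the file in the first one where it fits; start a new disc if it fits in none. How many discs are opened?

  650 → disc 1 (new)  [load 650/1950]
  200 → disc 1  [load 850/1950]
  1400 → disc 2 (new)  [load 1400/1950]
  1400 → disc 3 (new)  [load 1400/1950]
  1300 → disc 4 (new)  [load 1300/1950]
  250 → disc 1  [load 1100/1950]
  1300 → disc 5 (new)  [load 1300/1950]
  600 → disc 1  [load 1700/1950]
  500 → disc 2  [load 1900/1950]
  200 → disc 1  [load 1900/1950]
  550 → disc 3  [load 1950/1950]
  200 → disc 4  [load 1500/1950]
  450 → disc 4  [load 1950/1950]
5 discs opened.

5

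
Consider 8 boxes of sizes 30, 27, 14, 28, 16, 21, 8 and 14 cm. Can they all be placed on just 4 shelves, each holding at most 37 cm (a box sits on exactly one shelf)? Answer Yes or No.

Total = 158 cm; ⌈158/37⌉ = 5.
At least 5 shelves are required, but only 4 are allowed.

No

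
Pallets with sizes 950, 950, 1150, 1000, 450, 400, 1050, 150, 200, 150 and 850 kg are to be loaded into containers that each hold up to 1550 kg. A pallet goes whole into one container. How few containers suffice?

Total = 1150 + 1050 + 1000 + 950 + 950 + 850 + 450 + 400 + 200 + 150 + 150 = 7300 kg.
Lower bound: ⌈7300/1550⌉ = 5 containers.
Also, 6 pallets each exceed 775 kg, and no two of those can share a container, so at least 6 containers are needed.
A packing using 6 containers:
  container 1: 1150 + 400 = 1550
  container 2: 1050 + 450 = 1500
  container 3: 1000 + 200 + 150 + 150 = 1500
  container 4: 950 = 950
  container 5: 950 = 950
  container 6: 850 = 850
This matches the lower bound, so 6 is optimal.

6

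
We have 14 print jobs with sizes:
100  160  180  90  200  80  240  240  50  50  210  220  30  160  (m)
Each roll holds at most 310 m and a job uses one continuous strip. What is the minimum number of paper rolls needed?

8

Total = 240 + 240 + 220 + 210 + 200 + 180 + 160 + 160 + 100 + 90 + 80 + 50 + 50 + 30 = 2010 m.
Lower bound: ⌈2010/310⌉ = 7 paper rolls.
Also, 8 print jobs each exceed 155 m, and no two of those can share a roll, so at least 8 paper rolls are needed.
A packing using 8 paper rolls:
  roll 1: 240 + 50 = 290
  roll 2: 240 + 50 = 290
  roll 3: 220 + 90 = 310
  roll 4: 210 + 100 = 310
  roll 5: 200 + 80 + 30 = 310
  roll 6: 180 = 180
  roll 7: 160 = 160
  roll 8: 160 = 160
This matches the lower bound, so 8 is optimal.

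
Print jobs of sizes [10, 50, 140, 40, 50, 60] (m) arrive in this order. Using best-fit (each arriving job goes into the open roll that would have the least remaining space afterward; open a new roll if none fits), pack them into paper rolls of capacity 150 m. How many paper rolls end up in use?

  10 → roll 1 (new)  [load 10/150]
  50 → roll 1  [load 60/150]
  140 → roll 2 (new)  [load 140/150]
  40 → roll 1  [load 100/150]
  50 → roll 1  [load 150/150]
  60 → roll 3 (new)  [load 60/150]
3 paper rolls opened.

3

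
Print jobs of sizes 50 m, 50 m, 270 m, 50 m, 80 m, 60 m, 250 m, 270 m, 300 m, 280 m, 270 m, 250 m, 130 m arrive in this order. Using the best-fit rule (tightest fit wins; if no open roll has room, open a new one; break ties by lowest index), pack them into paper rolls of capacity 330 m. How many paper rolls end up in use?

  50 → roll 1 (new)  [load 50/330]
  50 → roll 1  [load 100/330]
  270 → roll 2 (new)  [load 270/330]
  50 → roll 2  [load 320/330]
  80 → roll 1  [load 180/330]
  60 → roll 1  [load 240/330]
  250 → roll 3 (new)  [load 250/330]
  270 → roll 4 (new)  [load 270/330]
  300 → roll 5 (new)  [load 300/330]
  280 → roll 6 (new)  [load 280/330]
  270 → roll 7 (new)  [load 270/330]
  250 → roll 8 (new)  [load 250/330]
  130 → roll 9 (new)  [load 130/330]
9 paper rolls opened.

9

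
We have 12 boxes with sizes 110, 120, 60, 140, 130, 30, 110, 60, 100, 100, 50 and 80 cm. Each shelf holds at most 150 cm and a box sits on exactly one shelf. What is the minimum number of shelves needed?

Total = 140 + 130 + 120 + 110 + 110 + 100 + 100 + 80 + 60 + 60 + 50 + 30 = 1090 cm.
Lower bound: ⌈1090/150⌉ = 8 shelves.
A packing using 9 shelves:
  shelf 1: 140 = 140
  shelf 2: 130 = 130
  shelf 3: 120 + 30 = 150
  shelf 4: 110 = 110
  shelf 5: 110 = 110
  shelf 6: 100 + 50 = 150
  shelf 7: 100 = 100
  shelf 8: 80 + 60 = 140
  shelf 9: 60 = 60
No arrangement into 8 shelves stays within capacity, so 9 is optimal.

9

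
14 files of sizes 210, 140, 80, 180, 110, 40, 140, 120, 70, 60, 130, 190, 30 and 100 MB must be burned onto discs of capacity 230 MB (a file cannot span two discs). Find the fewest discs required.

Total = 210 + 190 + 180 + 140 + 140 + 130 + 120 + 110 + 100 + 80 + 70 + 60 + 40 + 30 = 1600 MB.
Lower bound: ⌈1600/230⌉ = 7 discs.
A packing using 8 discs:
  disc 1: 210 = 210
  disc 2: 190 + 40 = 230
  disc 3: 180 + 30 = 210
  disc 4: 140 + 80 = 220
  disc 5: 140 + 70 = 210
  disc 6: 130 + 100 = 230
  disc 7: 120 + 110 = 230
  disc 8: 60 = 60
No arrangement into 7 discs stays within capacity, so 8 is optimal.

8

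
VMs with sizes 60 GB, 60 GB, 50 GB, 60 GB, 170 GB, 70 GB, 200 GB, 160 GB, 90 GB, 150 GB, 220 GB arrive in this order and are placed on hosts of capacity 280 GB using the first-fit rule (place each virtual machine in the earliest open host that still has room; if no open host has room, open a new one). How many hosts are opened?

6

  60 → host 1 (new)  [load 60/280]
  60 → host 1  [load 120/280]
  50 → host 1  [load 170/280]
  60 → host 1  [load 230/280]
  170 → host 2 (new)  [load 170/280]
  70 → host 2  [load 240/280]
  200 → host 3 (new)  [load 200/280]
  160 → host 4 (new)  [load 160/280]
  90 → host 4  [load 250/280]
  150 → host 5 (new)  [load 150/280]
  220 → host 6 (new)  [load 220/280]
6 hosts opened.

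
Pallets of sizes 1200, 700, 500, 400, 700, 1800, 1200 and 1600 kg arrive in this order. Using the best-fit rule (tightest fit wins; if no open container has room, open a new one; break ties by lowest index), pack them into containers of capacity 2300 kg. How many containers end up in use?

  1200 → container 1 (new)  [load 1200/2300]
  700 → container 1  [load 1900/2300]
  500 → container 2 (new)  [load 500/2300]
  400 → container 1  [load 2300/2300]
  700 → container 2  [load 1200/2300]
  1800 → container 3 (new)  [load 1800/2300]
  1200 → container 4 (new)  [load 1200/2300]
  1600 → container 5 (new)  [load 1600/2300]
5 containers opened.

5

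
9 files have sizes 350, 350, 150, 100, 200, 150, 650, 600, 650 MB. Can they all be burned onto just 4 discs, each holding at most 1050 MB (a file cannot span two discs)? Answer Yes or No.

Yes

A valid assignment using 4 discs:
  disc 1: 650 + 350 = 1000
  disc 2: 650 + 350 = 1000
  disc 3: 600 + 200 + 150 + 100 = 1050
  disc 4: 150 = 150
Every load is within 1050 MB, so 4 discs suffice.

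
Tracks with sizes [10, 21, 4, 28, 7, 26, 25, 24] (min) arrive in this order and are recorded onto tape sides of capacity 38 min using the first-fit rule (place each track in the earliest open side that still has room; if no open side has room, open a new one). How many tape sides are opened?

5

  10 → side 1 (new)  [load 10/38]
  21 → side 1  [load 31/38]
  4 → side 1  [load 35/38]
  28 → side 2 (new)  [load 28/38]
  7 → side 2  [load 35/38]
  26 → side 3 (new)  [load 26/38]
  25 → side 4 (new)  [load 25/38]
  24 → side 5 (new)  [load 24/38]
5 tape sides opened.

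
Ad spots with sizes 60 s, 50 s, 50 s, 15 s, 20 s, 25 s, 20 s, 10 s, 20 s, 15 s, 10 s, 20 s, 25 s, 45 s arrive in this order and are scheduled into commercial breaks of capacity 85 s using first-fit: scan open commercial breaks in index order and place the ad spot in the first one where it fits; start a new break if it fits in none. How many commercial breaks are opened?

  60 → break 1 (new)  [load 60/85]
  50 → break 2 (new)  [load 50/85]
  50 → break 3 (new)  [load 50/85]
  15 → break 1  [load 75/85]
  20 → break 2  [load 70/85]
  25 → break 3  [load 75/85]
  20 → break 4 (new)  [load 20/85]
  10 → break 1  [load 85/85]
  20 → break 4  [load 40/85]
  15 → break 2  [load 85/85]
  10 → break 3  [load 85/85]
  20 → break 4  [load 60/85]
  25 → break 4  [load 85/85]
  45 → break 5 (new)  [load 45/85]
5 commercial breaks opened.

5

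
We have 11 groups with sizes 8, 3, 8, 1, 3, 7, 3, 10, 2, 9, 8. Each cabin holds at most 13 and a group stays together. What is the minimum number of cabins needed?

Total = 10 + 9 + 8 + 8 + 8 + 7 + 3 + 3 + 3 + 2 + 1 = 62.
Lower bound: ⌈62/13⌉ = 5 cabins.
Also, 6 groups each exceed 13/2, and no two of those can share a cabin, so at least 6 cabins are needed.
A packing using 6 cabins:
  cabin 1: 10 + 3 = 13
  cabin 2: 9 + 3 + 1 = 13
  cabin 3: 8 + 3 + 2 = 13
  cabin 4: 8 = 8
  cabin 5: 8 = 8
  cabin 6: 7 = 7
This matches the lower bound, so 6 is optimal.

6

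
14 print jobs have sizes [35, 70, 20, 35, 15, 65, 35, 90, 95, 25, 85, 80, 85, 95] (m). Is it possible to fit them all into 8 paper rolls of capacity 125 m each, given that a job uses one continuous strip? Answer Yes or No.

A valid assignment using 8 paper rolls:
  roll 1: 95 + 25 = 120
  roll 2: 95 + 20 = 115
  roll 3: 90 + 35 = 125
  roll 4: 85 + 35 = 120
  roll 5: 85 + 35 = 120
  roll 6: 80 + 15 = 95
  roll 7: 70 = 70
  roll 8: 65 = 65
Every load is within 125 m, so 8 paper rolls suffice.

Yes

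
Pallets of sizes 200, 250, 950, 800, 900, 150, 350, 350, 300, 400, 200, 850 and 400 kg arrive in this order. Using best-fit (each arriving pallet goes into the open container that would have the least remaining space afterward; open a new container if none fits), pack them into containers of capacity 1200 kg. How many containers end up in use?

  200 → container 1 (new)  [load 200/1200]
  250 → container 1  [load 450/1200]
  950 → container 2 (new)  [load 950/1200]
  800 → container 3 (new)  [load 800/1200]
  900 → container 4 (new)  [load 900/1200]
  150 → container 2  [load 1100/1200]
  350 → container 3  [load 1150/1200]
  350 → container 1  [load 800/1200]
  300 → container 4  [load 1200/1200]
  400 → container 1  [load 1200/1200]
  200 → container 5 (new)  [load 200/1200]
  850 → container 5  [load 1050/1200]
  400 → container 6 (new)  [load 400/1200]
6 containers opened.

6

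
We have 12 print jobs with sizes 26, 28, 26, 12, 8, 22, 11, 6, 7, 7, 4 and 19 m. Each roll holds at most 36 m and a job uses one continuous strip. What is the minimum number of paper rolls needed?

Total = 28 + 26 + 26 + 22 + 19 + 12 + 11 + 8 + 7 + 7 + 6 + 4 = 176 m.
Lower bound: ⌈176/36⌉ = 5 paper rolls.
A packing using 6 paper rolls:
  roll 1: 28 + 8 = 36
  roll 2: 26 + 7 = 33
  roll 3: 26 + 7 = 33
  roll 4: 22 + 12 = 34
  roll 5: 19 + 11 + 6 = 36
  roll 6: 4 = 4
No arrangement into 5 paper rolls stays within capacity, so 6 is optimal.

6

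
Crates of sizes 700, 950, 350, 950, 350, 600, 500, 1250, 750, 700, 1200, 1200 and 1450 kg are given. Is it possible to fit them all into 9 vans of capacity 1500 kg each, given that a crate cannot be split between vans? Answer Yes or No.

Yes

A valid assignment using 9 vans:
  van 1: 1450 = 1450
  van 2: 1250 = 1250
  van 3: 1200 = 1200
  van 4: 1200 = 1200
  van 5: 950 + 500 = 1450
  van 6: 950 + 350 = 1300
  van 7: 750 + 700 = 1450
  van 8: 700 + 600 = 1300
  van 9: 350 = 350
Every load is within 1500 kg, so 9 vans suffice.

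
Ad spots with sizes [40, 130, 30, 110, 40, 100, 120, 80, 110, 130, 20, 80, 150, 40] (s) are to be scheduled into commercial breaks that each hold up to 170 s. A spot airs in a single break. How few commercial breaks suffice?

8

Total = 150 + 130 + 130 + 120 + 110 + 110 + 100 + 80 + 80 + 40 + 40 + 40 + 30 + 20 = 1180 s.
Lower bound: ⌈1180/170⌉ = 7 commercial breaks.
A packing using 8 commercial breaks:
  break 1: 150 + 20 = 170
  break 2: 130 + 40 = 170
  break 3: 130 + 40 = 170
  break 4: 120 + 40 = 160
  break 5: 110 + 30 = 140
  break 6: 110 = 110
  break 7: 100 = 100
  break 8: 80 + 80 = 160
No arrangement into 7 commercial breaks stays within capacity, so 8 is optimal.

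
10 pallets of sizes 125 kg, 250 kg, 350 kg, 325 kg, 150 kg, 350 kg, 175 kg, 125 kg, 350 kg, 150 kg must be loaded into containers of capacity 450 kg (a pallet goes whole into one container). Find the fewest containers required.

Total = 350 + 350 + 350 + 325 + 250 + 175 + 150 + 150 + 125 + 125 = 2350 kg.
Lower bound: ⌈2350/450⌉ = 6 containers.
A packing using 6 containers:
  container 1: 350 = 350
  container 2: 350 = 350
  container 3: 350 = 350
  container 4: 325 + 125 = 450
  container 5: 250 + 175 = 425
  container 6: 150 + 150 + 125 = 425
This matches the lower bound, so 6 is optimal.

6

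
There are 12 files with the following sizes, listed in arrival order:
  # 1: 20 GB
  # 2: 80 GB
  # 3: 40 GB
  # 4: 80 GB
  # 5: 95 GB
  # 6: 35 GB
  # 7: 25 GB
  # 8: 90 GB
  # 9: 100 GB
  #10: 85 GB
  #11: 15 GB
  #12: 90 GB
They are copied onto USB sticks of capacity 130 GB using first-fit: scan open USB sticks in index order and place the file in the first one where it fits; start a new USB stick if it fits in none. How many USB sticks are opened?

  20 → USB stick 1 (new)  [load 20/130]
  80 → USB stick 1  [load 100/130]
  40 → USB stick 2 (new)  [load 40/130]
  80 → USB stick 2  [load 120/130]
  95 → USB stick 3 (new)  [load 95/130]
  35 → USB stick 3  [load 130/130]
  25 → USB stick 1  [load 125/130]
  90 → USB stick 4 (new)  [load 90/130]
  100 → USB stick 5 (new)  [load 100/130]
  85 → USB stick 6 (new)  [load 85/130]
  15 → USB stick 4  [load 105/130]
  90 → USB stick 7 (new)  [load 90/130]
7 USB sticks opened.

7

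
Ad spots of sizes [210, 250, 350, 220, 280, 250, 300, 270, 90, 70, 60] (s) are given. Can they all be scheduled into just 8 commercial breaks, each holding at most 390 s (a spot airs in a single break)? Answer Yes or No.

Yes

A valid assignment using 8 commercial breaks:
  break 1: 350 = 350
  break 2: 300 + 90 = 390
  break 3: 280 + 70 = 350
  break 4: 270 + 60 = 330
  break 5: 250 = 250
  break 6: 250 = 250
  break 7: 220 = 220
  break 8: 210 = 210
Every load is within 390 s, so 8 commercial breaks suffice.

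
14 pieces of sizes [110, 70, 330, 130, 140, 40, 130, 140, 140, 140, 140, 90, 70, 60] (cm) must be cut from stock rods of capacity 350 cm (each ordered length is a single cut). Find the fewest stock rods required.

Total = 330 + 140 + 140 + 140 + 140 + 140 + 130 + 130 + 110 + 90 + 70 + 70 + 60 + 40 = 1730 cm.
Lower bound: ⌈1730/350⌉ = 5 stock rods.
A packing using 5 stock rods:
  stock rod 1: 330 = 330
  stock rod 2: 140 + 140 + 70 = 350
  stock rod 3: 140 + 140 + 70 = 350
  stock rod 4: 140 + 110 + 60 + 40 = 350
  stock rod 5: 130 + 130 + 90 = 350
This matches the lower bound, so 5 is optimal.

5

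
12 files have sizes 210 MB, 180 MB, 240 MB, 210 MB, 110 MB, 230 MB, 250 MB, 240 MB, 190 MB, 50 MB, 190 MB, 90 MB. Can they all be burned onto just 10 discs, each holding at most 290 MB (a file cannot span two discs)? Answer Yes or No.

A valid assignment using 9 discs:
  disc 1: 250 = 250
  disc 2: 240 + 50 = 290
  disc 3: 240 = 240
  disc 4: 230 = 230
  disc 5: 210 = 210
  disc 6: 210 = 210
  disc 7: 190 + 90 = 280
  disc 8: 190 = 190
  disc 9: 180 + 110 = 290
That uses only 9 ≤ 10, so 10 discs are enough.

Yes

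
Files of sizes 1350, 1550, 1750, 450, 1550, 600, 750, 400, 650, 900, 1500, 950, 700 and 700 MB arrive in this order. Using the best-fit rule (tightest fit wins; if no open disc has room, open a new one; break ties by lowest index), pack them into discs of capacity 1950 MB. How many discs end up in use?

  1350 → disc 1 (new)  [load 1350/1950]
  1550 → disc 2 (new)  [load 1550/1950]
  1750 → disc 3 (new)  [load 1750/1950]
  450 → disc 1  [load 1800/1950]
  1550 → disc 4 (new)  [load 1550/1950]
  600 → disc 5 (new)  [load 600/1950]
  750 → disc 5  [load 1350/1950]
  400 → disc 2  [load 1950/1950]
  650 → disc 6 (new)  [load 650/1950]
  900 → disc 6  [load 1550/1950]
  1500 → disc 7 (new)  [load 1500/1950]
  950 → disc 8 (new)  [load 950/1950]
  700 → disc 8  [load 1650/1950]
  700 → disc 9 (new)  [load 700/1950]
9 discs opened.

9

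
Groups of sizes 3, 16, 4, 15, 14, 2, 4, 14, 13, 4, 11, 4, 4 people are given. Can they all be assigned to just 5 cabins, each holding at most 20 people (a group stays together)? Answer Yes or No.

No

Total = 108 people; ⌈108/20⌉ = 6.
At least 6 cabins are required, but only 5 are allowed.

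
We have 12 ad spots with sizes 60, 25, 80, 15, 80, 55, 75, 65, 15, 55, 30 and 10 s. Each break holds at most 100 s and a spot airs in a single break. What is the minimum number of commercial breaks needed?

7

Total = 80 + 80 + 75 + 65 + 60 + 55 + 55 + 30 + 25 + 15 + 15 + 10 = 565 s.
Lower bound: ⌈565/100⌉ = 6 commercial breaks.
Also, 7 ad spots each exceed 50 s, and no two of those can share a break, so at least 7 commercial breaks are needed.
A packing using 7 commercial breaks:
  break 1: 80 + 15 = 95
  break 2: 80 + 15 = 95
  break 3: 75 + 25 = 100
  break 4: 65 + 30 = 95
  break 5: 60 + 10 = 70
  break 6: 55 = 55
  break 7: 55 = 55
This matches the lower bound, so 7 is optimal.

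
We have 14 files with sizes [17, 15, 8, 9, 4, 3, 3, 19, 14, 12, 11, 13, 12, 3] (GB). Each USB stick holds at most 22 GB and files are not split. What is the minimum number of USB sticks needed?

8

Total = 19 + 17 + 15 + 14 + 13 + 12 + 12 + 11 + 9 + 8 + 4 + 3 + 3 + 3 = 143 GB.
Lower bound: ⌈143/22⌉ = 7 USB sticks.
A packing using 8 USB sticks:
  USB stick 1: 19 + 3 = 22
  USB stick 2: 17 + 4 = 21
  USB stick 3: 15 + 3 + 3 = 21
  USB stick 4: 14 + 8 = 22
  USB stick 5: 13 + 9 = 22
  USB stick 6: 12 = 12
  USB stick 7: 12 = 12
  USB stick 8: 11 = 11
No arrangement into 7 USB sticks stays within capacity, so 8 is optimal.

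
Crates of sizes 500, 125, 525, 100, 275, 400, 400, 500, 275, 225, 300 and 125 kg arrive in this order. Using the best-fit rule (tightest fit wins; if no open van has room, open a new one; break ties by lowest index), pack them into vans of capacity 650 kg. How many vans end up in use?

7

  500 → van 1 (new)  [load 500/650]
  125 → van 1  [load 625/650]
  525 → van 2 (new)  [load 525/650]
  100 → van 2  [load 625/650]
  275 → van 3 (new)  [load 275/650]
  400 → van 4 (new)  [load 400/650]
  400 → van 5 (new)  [load 400/650]
  500 → van 6 (new)  [load 500/650]
  275 → van 3  [load 550/650]
  225 → van 4  [load 625/650]
  300 → van 7 (new)  [load 300/650]
  125 → van 6  [load 625/650]
7 vans opened.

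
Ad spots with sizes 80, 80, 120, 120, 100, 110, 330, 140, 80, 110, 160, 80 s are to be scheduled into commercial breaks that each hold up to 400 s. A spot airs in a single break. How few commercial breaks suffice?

Total = 330 + 160 + 140 + 120 + 120 + 110 + 110 + 100 + 80 + 80 + 80 + 80 = 1510 s.
Lower bound: ⌈1510/400⌉ = 4 commercial breaks.
A packing using 4 commercial breaks:
  break 1: 330 = 330
  break 2: 160 + 140 + 100 = 400
  break 3: 120 + 120 + 80 + 80 = 400
  break 4: 110 + 110 + 80 + 80 = 380
This matches the lower bound, so 4 is optimal.

4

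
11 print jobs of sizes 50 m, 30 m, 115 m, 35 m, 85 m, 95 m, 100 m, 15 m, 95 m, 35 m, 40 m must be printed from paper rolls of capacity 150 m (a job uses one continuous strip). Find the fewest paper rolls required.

Total = 115 + 100 + 95 + 95 + 85 + 50 + 40 + 35 + 35 + 30 + 15 = 695 m.
Lower bound: ⌈695/150⌉ = 5 paper rolls.
A packing using 5 paper rolls:
  roll 1: 115 + 35 = 150
  roll 2: 100 + 50 = 150
  roll 3: 95 + 40 + 15 = 150
  roll 4: 95 + 35 = 130
  roll 5: 85 + 30 = 115
This matches the lower bound, so 5 is optimal.

5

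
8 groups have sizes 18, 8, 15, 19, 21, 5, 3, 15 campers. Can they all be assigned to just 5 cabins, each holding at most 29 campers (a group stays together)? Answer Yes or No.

Yes

A valid assignment using 5 cabins:
  cabin 1: 21 + 8 = 29
  cabin 2: 19 + 5 + 3 = 27
  cabin 3: 18 = 18
  cabin 4: 15 = 15
  cabin 5: 15 = 15
Every load is within 29 campers, so 5 cabins suffice.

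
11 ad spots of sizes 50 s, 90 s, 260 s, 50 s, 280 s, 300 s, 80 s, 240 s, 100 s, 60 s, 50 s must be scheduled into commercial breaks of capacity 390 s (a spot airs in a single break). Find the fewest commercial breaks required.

Total = 300 + 280 + 260 + 240 + 100 + 90 + 80 + 60 + 50 + 50 + 50 = 1560 s.
Lower bound: ⌈1560/390⌉ = 4 commercial breaks.
A packing using 4 commercial breaks:
  break 1: 300 + 90 = 390
  break 2: 280 + 60 + 50 = 390
  break 3: 260 + 80 + 50 = 390
  break 4: 240 + 100 + 50 = 390
This matches the lower bound, so 4 is optimal.

4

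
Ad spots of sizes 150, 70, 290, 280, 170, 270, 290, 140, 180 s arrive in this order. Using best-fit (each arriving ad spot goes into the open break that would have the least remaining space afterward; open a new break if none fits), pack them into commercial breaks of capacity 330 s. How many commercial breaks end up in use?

7

  150 → break 1 (new)  [load 150/330]
  70 → break 1  [load 220/330]
  290 → break 2 (new)  [load 290/330]
  280 → break 3 (new)  [load 280/330]
  170 → break 4 (new)  [load 170/330]
  270 → break 5 (new)  [load 270/330]
  290 → break 6 (new)  [load 290/330]
  140 → break 4  [load 310/330]
  180 → break 7 (new)  [load 180/330]
7 commercial breaks opened.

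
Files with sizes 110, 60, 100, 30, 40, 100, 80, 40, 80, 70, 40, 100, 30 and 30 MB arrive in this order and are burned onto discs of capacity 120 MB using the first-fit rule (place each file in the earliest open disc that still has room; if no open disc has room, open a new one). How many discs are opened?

9

  110 → disc 1 (new)  [load 110/120]
  60 → disc 2 (new)  [load 60/120]
  100 → disc 3 (new)  [load 100/120]
  30 → disc 2  [load 90/120]
  40 → disc 4 (new)  [load 40/120]
  100 → disc 5 (new)  [load 100/120]
  80 → disc 4  [load 120/120]
  40 → disc 6 (new)  [load 40/120]
  80 → disc 6  [load 120/120]
  70 → disc 7 (new)  [load 70/120]
  40 → disc 7  [load 110/120]
  100 → disc 8 (new)  [load 100/120]
  30 → disc 2  [load 120/120]
  30 → disc 9 (new)  [load 30/120]
9 discs opened.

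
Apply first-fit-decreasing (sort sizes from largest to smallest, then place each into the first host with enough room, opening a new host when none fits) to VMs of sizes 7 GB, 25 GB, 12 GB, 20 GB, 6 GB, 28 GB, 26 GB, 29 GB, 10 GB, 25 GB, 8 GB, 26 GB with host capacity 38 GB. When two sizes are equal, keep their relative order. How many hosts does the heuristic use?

Sorted descending: 29, 28, 26, 26, 25, 25, 20, 12, 10, 8, 7, 6.
  29 → host 1 (new)  [load 29/38]
  28 → host 2 (new)  [load 28/38]
  26 → host 3 (new)  [load 26/38]
  26 → host 4 (new)  [load 26/38]
  25 → host 5 (new)  [load 25/38]
  25 → host 6 (new)  [load 25/38]
  20 → host 7 (new)  [load 20/38]
  12 → host 3  [load 38/38]
  10 → host 2  [load 38/38]
  8 → host 1  [load 37/38]
  7 → host 4  [load 33/38]
  6 → host 5  [load 31/38]
7 hosts opened.

7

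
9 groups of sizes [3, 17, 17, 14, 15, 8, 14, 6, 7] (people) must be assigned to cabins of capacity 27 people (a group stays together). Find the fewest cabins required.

5

Total = 17 + 17 + 15 + 14 + 14 + 8 + 7 + 6 + 3 = 101 people.
Lower bound: ⌈101/27⌉ = 4 cabins.
Also, 5 groups each exceed 27/2 people, and no two of those can share a cabin, so at least 5 cabins are needed.
A packing using 5 cabins:
  cabin 1: 17 + 8 = 25
  cabin 2: 17 + 7 + 3 = 27
  cabin 3: 15 + 6 = 21
  cabin 4: 14 = 14
  cabin 5: 14 = 14
This matches the lower bound, so 5 is optimal.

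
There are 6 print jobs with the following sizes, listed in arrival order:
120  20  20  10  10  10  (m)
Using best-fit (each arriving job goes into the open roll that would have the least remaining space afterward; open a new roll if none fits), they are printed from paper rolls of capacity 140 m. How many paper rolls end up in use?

2

  120 → roll 1 (new)  [load 120/140]
  20 → roll 1  [load 140/140]
  20 → roll 2 (new)  [load 20/140]
  10 → roll 2  [load 30/140]
  10 → roll 2  [load 40/140]
  10 → roll 2  [load 50/140]
2 paper rolls opened.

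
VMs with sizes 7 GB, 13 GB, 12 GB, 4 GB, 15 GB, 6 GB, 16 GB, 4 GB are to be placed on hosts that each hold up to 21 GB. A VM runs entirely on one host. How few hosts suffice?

Total = 16 + 15 + 13 + 12 + 7 + 6 + 4 + 4 = 77 GB.
Lower bound: ⌈77/21⌉ = 4 hosts.
A packing using 4 hosts:
  host 1: 16 + 4 = 20
  host 2: 15 + 6 = 21
  host 3: 13 + 7 = 20
  host 4: 12 + 4 = 16
This matches the lower bound, so 4 is optimal.

4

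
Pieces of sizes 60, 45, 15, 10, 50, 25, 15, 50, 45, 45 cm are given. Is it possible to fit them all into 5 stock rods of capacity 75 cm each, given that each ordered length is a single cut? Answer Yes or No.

No

Total = 360 cm; ⌈360/75⌉ = 5.
6 pieces each exceed half the capacity and cannot share a stock rod, forcing at least 6 stock rods.
At least 6 stock rods are required, but only 5 are allowed.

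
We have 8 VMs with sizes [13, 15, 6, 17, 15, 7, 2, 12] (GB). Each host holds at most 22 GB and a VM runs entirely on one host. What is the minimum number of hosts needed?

5

Total = 17 + 15 + 15 + 13 + 12 + 7 + 6 + 2 = 87 GB.
Lower bound: ⌈87/22⌉ = 4 hosts.
Also, 5 VMs each exceed 11 GB, and no two of those can share a host, so at least 5 hosts are needed.
A packing using 5 hosts:
  host 1: 17 + 2 = 19
  host 2: 15 + 7 = 22
  host 3: 15 + 6 = 21
  host 4: 13 = 13
  host 5: 12 = 12
This matches the lower bound, so 5 is optimal.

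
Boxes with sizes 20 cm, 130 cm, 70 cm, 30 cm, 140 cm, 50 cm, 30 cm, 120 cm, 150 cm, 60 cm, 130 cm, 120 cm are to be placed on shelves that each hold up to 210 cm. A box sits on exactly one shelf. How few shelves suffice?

6

Total = 150 + 140 + 130 + 130 + 120 + 120 + 70 + 60 + 50 + 30 + 30 + 20 = 1050 cm.
Lower bound: ⌈1050/210⌉ = 5 shelves.
Also, 6 boxes each exceed 105 cm, and no two of those can share a shelf, so at least 6 shelves are needed.
A packing using 6 shelves:
  shelf 1: 150 + 60 = 210
  shelf 2: 140 + 70 = 210
  shelf 3: 130 + 50 + 30 = 210
  shelf 4: 130 + 30 + 20 = 180
  shelf 5: 120 = 120
  shelf 6: 120 = 120
This matches the lower bound, so 6 is optimal.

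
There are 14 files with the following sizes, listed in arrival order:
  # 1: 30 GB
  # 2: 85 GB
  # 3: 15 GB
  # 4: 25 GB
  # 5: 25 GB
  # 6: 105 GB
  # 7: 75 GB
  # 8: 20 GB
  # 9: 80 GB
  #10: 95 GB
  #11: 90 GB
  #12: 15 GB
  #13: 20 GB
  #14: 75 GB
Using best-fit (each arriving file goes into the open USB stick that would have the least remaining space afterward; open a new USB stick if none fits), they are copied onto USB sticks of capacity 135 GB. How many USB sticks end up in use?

  30 → USB stick 1 (new)  [load 30/135]
  85 → USB stick 1  [load 115/135]
  15 → USB stick 1  [load 130/135]
  25 → USB stick 2 (new)  [load 25/135]
  25 → USB stick 2  [load 50/135]
  105 → USB stick 3 (new)  [load 105/135]
  75 → USB stick 2  [load 125/135]
  20 → USB stick 3  [load 125/135]
  80 → USB stick 4 (new)  [load 80/135]
  95 → USB stick 5 (new)  [load 95/135]
  90 → USB stick 6 (new)  [load 90/135]
  15 → USB stick 5  [load 110/135]
  20 → USB stick 5  [load 130/135]
  75 → USB stick 7 (new)  [load 75/135]
7 USB sticks opened.

7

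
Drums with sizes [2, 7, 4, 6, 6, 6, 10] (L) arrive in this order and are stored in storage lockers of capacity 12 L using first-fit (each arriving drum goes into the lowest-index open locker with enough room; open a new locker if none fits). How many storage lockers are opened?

4

  2 → locker 1 (new)  [load 2/12]
  7 → locker 1  [load 9/12]
  4 → locker 2 (new)  [load 4/12]
  6 → locker 2  [load 10/12]
  6 → locker 3 (new)  [load 6/12]
  6 → locker 3  [load 12/12]
  10 → locker 4 (new)  [load 10/12]
4 storage lockers opened.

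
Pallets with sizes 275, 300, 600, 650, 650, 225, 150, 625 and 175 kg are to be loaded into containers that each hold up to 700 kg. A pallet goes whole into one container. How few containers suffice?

Total = 650 + 650 + 625 + 600 + 300 + 275 + 225 + 175 + 150 = 3650 kg.
Lower bound: ⌈3650/700⌉ = 6 containers.
A packing using 6 containers:
  container 1: 650 = 650
  container 2: 650 = 650
  container 3: 625 = 625
  container 4: 600 = 600
  container 5: 300 + 275 = 575
  container 6: 225 + 175 + 150 = 550
This matches the lower bound, so 6 is optimal.

6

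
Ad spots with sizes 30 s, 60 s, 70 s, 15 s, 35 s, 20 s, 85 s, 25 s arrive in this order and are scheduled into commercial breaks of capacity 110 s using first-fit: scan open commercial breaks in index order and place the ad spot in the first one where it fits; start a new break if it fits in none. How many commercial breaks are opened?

4

  30 → break 1 (new)  [load 30/110]
  60 → break 1  [load 90/110]
  70 → break 2 (new)  [load 70/110]
  15 → break 1  [load 105/110]
  35 → break 2  [load 105/110]
  20 → break 3 (new)  [load 20/110]
  85 → break 3  [load 105/110]
  25 → break 4 (new)  [load 25/110]
4 commercial breaks opened.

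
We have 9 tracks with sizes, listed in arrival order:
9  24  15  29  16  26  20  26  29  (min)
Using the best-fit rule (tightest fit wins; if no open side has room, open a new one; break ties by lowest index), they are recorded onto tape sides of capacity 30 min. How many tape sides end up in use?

8

  9 → side 1 (new)  [load 9/30]
  24 → side 2 (new)  [load 24/30]
  15 → side 1  [load 24/30]
  29 → side 3 (new)  [load 29/30]
  16 → side 4 (new)  [load 16/30]
  26 → side 5 (new)  [load 26/30]
  20 → side 6 (new)  [load 20/30]
  26 → side 7 (new)  [load 26/30]
  29 → side 8 (new)  [load 29/30]
8 tape sides opened.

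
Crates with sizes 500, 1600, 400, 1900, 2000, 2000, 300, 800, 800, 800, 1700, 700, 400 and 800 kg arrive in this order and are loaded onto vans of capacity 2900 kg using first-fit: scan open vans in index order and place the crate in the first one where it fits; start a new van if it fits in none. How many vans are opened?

6

  500 → van 1 (new)  [load 500/2900]
  1600 → van 1  [load 2100/2900]
  400 → van 1  [load 2500/2900]
  1900 → van 2 (new)  [load 1900/2900]
  2000 → van 3 (new)  [load 2000/2900]
  2000 → van 4 (new)  [load 2000/2900]
  300 → van 1  [load 2800/2900]
  800 → van 2  [load 2700/2900]
  800 → van 3  [load 2800/2900]
  800 → van 4  [load 2800/2900]
  1700 → van 5 (new)  [load 1700/2900]
  700 → van 5  [load 2400/2900]
  400 → van 5  [load 2800/2900]
  800 → van 6 (new)  [load 800/2900]
6 vans opened.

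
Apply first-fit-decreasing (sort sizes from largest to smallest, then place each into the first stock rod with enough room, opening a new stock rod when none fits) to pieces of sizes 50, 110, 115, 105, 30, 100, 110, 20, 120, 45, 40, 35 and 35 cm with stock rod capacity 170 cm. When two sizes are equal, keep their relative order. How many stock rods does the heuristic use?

Sorted descending: 120, 115, 110, 110, 105, 100, 50, 45, 40, 35, 35, 30, 20.
  120 → stock rod 1 (new)  [load 120/170]
  115 → stock rod 2 (new)  [load 115/170]
  110 → stock rod 3 (new)  [load 110/170]
  110 → stock rod 4 (new)  [load 110/170]
  105 → stock rod 5 (new)  [load 105/170]
  100 → stock rod 6 (new)  [load 100/170]
  50 → stock rod 1  [load 170/170]
  45 → stock rod 2  [load 160/170]
  40 → stock rod 3  [load 150/170]
  35 → stock rod 4  [load 145/170]
  35 → stock rod 5  [load 140/170]
  30 → stock rod 5  [load 170/170]
  20 → stock rod 3  [load 170/170]
6 stock rods opened.

6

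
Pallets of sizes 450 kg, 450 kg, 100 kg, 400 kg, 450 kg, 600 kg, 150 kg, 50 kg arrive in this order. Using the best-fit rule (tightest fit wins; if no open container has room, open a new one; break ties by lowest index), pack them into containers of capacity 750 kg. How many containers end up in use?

5

  450 → container 1 (new)  [load 450/750]
  450 → container 2 (new)  [load 450/750]
  100 → container 1  [load 550/750]
  400 → container 3 (new)  [load 400/750]
  450 → container 4 (new)  [load 450/750]
  600 → container 5 (new)  [load 600/750]
  150 → container 5  [load 750/750]
  50 → container 1  [load 600/750]
5 containers opened.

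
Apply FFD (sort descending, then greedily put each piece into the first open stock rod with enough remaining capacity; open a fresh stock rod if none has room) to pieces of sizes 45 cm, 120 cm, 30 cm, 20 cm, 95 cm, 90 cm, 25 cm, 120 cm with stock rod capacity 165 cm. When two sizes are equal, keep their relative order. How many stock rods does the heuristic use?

4

Sorted descending: 120, 120, 95, 90, 45, 30, 25, 20.
  120 → stock rod 1 (new)  [load 120/165]
  120 → stock rod 2 (new)  [load 120/165]
  95 → stock rod 3 (new)  [load 95/165]
  90 → stock rod 4 (new)  [load 90/165]
  45 → stock rod 1  [load 165/165]
  30 → stock rod 2  [load 150/165]
  25 → stock rod 3  [load 120/165]
  20 → stock rod 3  [load 140/165]
4 stock rods opened.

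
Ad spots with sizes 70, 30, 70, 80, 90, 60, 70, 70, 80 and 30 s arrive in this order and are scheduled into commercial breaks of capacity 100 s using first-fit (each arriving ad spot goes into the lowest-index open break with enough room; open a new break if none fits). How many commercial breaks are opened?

  70 → break 1 (new)  [load 70/100]
  30 → break 1  [load 100/100]
  70 → break 2 (new)  [load 70/100]
  80 → break 3 (new)  [load 80/100]
  90 → break 4 (new)  [load 90/100]
  60 → break 5 (new)  [load 60/100]
  70 → break 6 (new)  [load 70/100]
  70 → break 7 (new)  [load 70/100]
  80 → break 8 (new)  [load 80/100]
  30 → break 2  [load 100/100]
8 commercial breaks opened.

8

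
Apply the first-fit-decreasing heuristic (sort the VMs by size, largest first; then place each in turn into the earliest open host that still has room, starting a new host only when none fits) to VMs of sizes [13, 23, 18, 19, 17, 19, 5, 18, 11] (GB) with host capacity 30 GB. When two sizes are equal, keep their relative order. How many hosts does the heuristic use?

6

Sorted descending: 23, 19, 19, 18, 18, 17, 13, 11, 5.
  23 → host 1 (new)  [load 23/30]
  19 → host 2 (new)  [load 19/30]
  19 → host 3 (new)  [load 19/30]
  18 → host 4 (new)  [load 18/30]
  18 → host 5 (new)  [load 18/30]
  17 → host 6 (new)  [load 17/30]
  13 → host 6  [load 30/30]
  11 → host 2  [load 30/30]
  5 → host 1  [load 28/30]
6 hosts opened.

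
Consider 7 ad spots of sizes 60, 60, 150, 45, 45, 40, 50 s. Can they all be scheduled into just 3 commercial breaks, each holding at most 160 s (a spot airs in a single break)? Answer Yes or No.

A valid assignment using 3 commercial breaks:
  break 1: 150 = 150
  break 2: 60 + 60 + 40 = 160
  break 3: 50 + 45 + 45 = 140
Every load is within 160 s, so 3 commercial breaks suffice.

Yes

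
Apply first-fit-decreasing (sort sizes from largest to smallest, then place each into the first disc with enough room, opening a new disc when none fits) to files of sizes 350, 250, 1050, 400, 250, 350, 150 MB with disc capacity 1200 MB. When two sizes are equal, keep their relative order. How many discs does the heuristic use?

3

Sorted descending: 1050, 400, 350, 350, 250, 250, 150.
  1050 → disc 1 (new)  [load 1050/1200]
  400 → disc 2 (new)  [load 400/1200]
  350 → disc 2  [load 750/1200]
  350 → disc 2  [load 1100/1200]
  250 → disc 3 (new)  [load 250/1200]
  250 → disc 3  [load 500/1200]
  150 → disc 1  [load 1200/1200]
3 discs opened.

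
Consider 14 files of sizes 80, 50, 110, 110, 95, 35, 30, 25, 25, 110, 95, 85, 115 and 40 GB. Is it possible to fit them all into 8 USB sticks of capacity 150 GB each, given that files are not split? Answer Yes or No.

Yes

A valid assignment using 8 USB sticks:
  USB stick 1: 115 + 35 = 150
  USB stick 2: 110 + 40 = 150
  USB stick 3: 110 + 30 = 140
  USB stick 4: 110 + 25 = 135
  USB stick 5: 95 + 50 = 145
  USB stick 6: 95 + 25 = 120
  USB stick 7: 85 = 85
  USB stick 8: 80 = 80
Every load is within 150 GB, so 8 USB sticks suffice.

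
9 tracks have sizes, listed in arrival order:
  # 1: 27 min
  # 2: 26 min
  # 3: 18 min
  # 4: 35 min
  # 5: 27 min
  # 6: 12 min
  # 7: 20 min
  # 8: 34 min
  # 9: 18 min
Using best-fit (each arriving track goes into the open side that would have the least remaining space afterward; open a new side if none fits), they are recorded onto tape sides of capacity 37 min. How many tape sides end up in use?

  27 → side 1 (new)  [load 27/37]
  26 → side 2 (new)  [load 26/37]
  18 → side 3 (new)  [load 18/37]
  35 → side 4 (new)  [load 35/37]
  27 → side 5 (new)  [load 27/37]
  12 → side 3  [load 30/37]
  20 → side 6 (new)  [load 20/37]
  34 → side 7 (new)  [load 34/37]
  18 → side 8 (new)  [load 18/37]
8 tape sides opened.

8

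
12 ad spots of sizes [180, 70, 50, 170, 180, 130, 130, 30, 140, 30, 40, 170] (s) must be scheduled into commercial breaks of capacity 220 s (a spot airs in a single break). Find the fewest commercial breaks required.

Total = 180 + 180 + 170 + 170 + 140 + 130 + 130 + 70 + 50 + 40 + 30 + 30 = 1320 s.
Lower bound: ⌈1320/220⌉ = 6 commercial breaks.
Also, 7 ad spots each exceed 110 s, and no two of those can share a break, so at least 7 commercial breaks are needed.
A packing using 7 commercial breaks:
  break 1: 180 + 40 = 220
  break 2: 180 + 30 = 210
  break 3: 170 + 50 = 220
  break 4: 170 + 30 = 200
  break 5: 140 + 70 = 210
  break 6: 130 = 130
  break 7: 130 = 130
This matches the lower bound, so 7 is optimal.

7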